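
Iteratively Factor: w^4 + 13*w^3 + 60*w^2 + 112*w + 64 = (w + 4)*(w^3 + 9*w^2 + 24*w + 16) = (w + 1)*(w + 4)*(w^2 + 8*w + 16) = (w + 1)*(w + 4)^2*(w + 4)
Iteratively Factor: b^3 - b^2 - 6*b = (b)*(b^2 - b - 6) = b*(b + 2)*(b - 3)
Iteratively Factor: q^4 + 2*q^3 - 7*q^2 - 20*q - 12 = (q + 2)*(q^3 - 7*q - 6) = (q + 2)^2*(q^2 - 2*q - 3) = (q - 3)*(q + 2)^2*(q + 1)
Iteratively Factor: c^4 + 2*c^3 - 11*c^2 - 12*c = (c + 4)*(c^3 - 2*c^2 - 3*c) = (c - 3)*(c + 4)*(c^2 + c) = c*(c - 3)*(c + 4)*(c + 1)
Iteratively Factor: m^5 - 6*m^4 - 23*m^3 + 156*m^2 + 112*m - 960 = (m - 5)*(m^4 - m^3 - 28*m^2 + 16*m + 192) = (m - 5)*(m + 4)*(m^3 - 5*m^2 - 8*m + 48) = (m - 5)*(m - 4)*(m + 4)*(m^2 - m - 12) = (m - 5)*(m - 4)^2*(m + 4)*(m + 3)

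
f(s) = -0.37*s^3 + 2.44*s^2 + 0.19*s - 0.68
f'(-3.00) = -24.44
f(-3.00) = 30.70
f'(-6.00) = -69.05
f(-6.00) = 165.94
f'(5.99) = -10.41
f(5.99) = 8.48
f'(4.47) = -0.18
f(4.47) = 15.88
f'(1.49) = 5.00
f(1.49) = 3.80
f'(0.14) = 0.85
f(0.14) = -0.61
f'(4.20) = 1.11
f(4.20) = 15.75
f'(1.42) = 4.88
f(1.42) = 3.45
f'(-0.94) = -5.38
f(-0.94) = 1.60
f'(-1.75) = -11.75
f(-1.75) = 8.44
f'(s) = -1.11*s^2 + 4.88*s + 0.19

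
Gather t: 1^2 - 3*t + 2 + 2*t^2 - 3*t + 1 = 2*t^2 - 6*t + 4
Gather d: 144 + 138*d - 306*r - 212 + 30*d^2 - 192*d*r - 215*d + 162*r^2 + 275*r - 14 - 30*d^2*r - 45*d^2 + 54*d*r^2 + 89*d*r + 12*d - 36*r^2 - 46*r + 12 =d^2*(-30*r - 15) + d*(54*r^2 - 103*r - 65) + 126*r^2 - 77*r - 70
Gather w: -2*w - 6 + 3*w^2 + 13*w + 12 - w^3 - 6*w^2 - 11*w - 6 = -w^3 - 3*w^2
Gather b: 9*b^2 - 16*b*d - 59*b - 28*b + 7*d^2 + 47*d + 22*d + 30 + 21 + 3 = 9*b^2 + b*(-16*d - 87) + 7*d^2 + 69*d + 54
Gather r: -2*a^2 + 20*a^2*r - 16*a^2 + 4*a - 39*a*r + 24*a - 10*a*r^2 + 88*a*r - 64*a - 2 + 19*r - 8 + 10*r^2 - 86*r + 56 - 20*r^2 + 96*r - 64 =-18*a^2 - 36*a + r^2*(-10*a - 10) + r*(20*a^2 + 49*a + 29) - 18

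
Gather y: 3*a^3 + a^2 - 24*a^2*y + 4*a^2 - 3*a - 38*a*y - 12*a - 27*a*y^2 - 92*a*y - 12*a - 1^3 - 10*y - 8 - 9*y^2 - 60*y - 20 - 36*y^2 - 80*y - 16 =3*a^3 + 5*a^2 - 27*a + y^2*(-27*a - 45) + y*(-24*a^2 - 130*a - 150) - 45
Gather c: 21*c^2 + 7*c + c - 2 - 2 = 21*c^2 + 8*c - 4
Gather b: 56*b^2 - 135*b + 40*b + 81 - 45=56*b^2 - 95*b + 36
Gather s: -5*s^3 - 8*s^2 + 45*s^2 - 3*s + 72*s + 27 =-5*s^3 + 37*s^2 + 69*s + 27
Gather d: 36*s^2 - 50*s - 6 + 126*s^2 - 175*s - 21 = 162*s^2 - 225*s - 27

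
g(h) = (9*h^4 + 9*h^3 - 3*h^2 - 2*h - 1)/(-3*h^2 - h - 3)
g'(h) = (6*h + 1)*(9*h^4 + 9*h^3 - 3*h^2 - 2*h - 1)/(-3*h^2 - h - 3)^2 + (36*h^3 + 27*h^2 - 6*h - 2)/(-3*h^2 - h - 3)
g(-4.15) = -39.23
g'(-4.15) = 22.71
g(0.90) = -1.14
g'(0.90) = -5.28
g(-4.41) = -45.34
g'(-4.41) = 24.30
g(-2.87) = -15.21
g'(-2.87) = 14.76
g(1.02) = -1.84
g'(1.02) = -6.31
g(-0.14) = 0.27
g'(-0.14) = 0.23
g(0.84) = -0.84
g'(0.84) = -4.74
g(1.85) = -9.75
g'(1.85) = -12.52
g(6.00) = -115.27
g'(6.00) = -37.99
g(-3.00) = -17.19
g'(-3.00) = 15.59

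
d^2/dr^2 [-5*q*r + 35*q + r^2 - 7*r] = 2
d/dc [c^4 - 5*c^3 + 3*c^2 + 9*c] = 4*c^3 - 15*c^2 + 6*c + 9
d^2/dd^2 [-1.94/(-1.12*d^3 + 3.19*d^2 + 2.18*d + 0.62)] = ((12.3772 - 13.0368*d)*(-1.12*d^3 + 3.19*d^2 + 2.18*d + 0.62) - 1.94*(-6.72*d^2 + 12.76*d + 4.36)*(-3.36*d^2 + 6.38*d + 2.18))/(-1.12*d^3 + 3.19*d^2 + 2.18*d + 0.62)^3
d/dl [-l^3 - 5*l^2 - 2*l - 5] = -3*l^2 - 10*l - 2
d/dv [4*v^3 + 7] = 12*v^2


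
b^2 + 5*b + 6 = (b + 2)*(b + 3)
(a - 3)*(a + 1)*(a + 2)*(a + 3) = a^4 + 3*a^3 - 7*a^2 - 27*a - 18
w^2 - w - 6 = (w - 3)*(w + 2)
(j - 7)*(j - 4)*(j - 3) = j^3 - 14*j^2 + 61*j - 84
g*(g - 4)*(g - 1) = g^3 - 5*g^2 + 4*g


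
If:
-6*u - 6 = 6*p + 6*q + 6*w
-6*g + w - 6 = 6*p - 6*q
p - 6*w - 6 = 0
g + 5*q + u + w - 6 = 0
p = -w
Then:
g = -1/35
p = 6/7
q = 69/35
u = -104/35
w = -6/7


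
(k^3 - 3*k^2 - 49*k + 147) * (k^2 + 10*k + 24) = k^5 + 7*k^4 - 55*k^3 - 415*k^2 + 294*k + 3528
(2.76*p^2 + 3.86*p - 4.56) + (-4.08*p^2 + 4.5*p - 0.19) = -1.32*p^2 + 8.36*p - 4.75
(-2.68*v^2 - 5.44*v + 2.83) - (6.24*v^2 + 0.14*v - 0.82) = -8.92*v^2 - 5.58*v + 3.65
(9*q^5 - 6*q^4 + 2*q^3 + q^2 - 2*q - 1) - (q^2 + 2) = 9*q^5 - 6*q^4 + 2*q^3 - 2*q - 3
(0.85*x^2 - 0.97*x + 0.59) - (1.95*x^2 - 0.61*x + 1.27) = -1.1*x^2 - 0.36*x - 0.68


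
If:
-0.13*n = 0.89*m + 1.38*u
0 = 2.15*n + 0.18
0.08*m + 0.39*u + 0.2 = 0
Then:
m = 1.18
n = -0.08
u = -0.76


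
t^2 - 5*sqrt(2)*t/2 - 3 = (t - 3*sqrt(2))*(t + sqrt(2)/2)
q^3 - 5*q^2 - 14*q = q*(q - 7)*(q + 2)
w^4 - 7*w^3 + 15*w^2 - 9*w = w*(w - 3)^2*(w - 1)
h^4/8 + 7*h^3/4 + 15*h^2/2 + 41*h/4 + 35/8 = (h/4 + 1/4)*(h/2 + 1/2)*(h + 5)*(h + 7)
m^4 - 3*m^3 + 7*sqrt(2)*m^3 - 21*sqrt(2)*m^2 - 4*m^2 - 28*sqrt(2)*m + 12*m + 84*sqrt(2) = (m - 3)*(m - 2)*(m + 2)*(m + 7*sqrt(2))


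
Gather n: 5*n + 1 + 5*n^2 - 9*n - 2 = 5*n^2 - 4*n - 1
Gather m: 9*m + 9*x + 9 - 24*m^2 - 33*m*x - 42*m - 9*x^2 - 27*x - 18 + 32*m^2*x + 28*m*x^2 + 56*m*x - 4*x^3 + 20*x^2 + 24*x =m^2*(32*x - 24) + m*(28*x^2 + 23*x - 33) - 4*x^3 + 11*x^2 + 6*x - 9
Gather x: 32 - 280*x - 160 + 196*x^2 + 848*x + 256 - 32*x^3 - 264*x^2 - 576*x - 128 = -32*x^3 - 68*x^2 - 8*x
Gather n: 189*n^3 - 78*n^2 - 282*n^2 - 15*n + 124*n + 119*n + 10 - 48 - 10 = 189*n^3 - 360*n^2 + 228*n - 48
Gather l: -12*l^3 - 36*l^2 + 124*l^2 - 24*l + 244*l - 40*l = -12*l^3 + 88*l^2 + 180*l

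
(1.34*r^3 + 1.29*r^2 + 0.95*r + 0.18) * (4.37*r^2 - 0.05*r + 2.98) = 5.8558*r^5 + 5.5703*r^4 + 8.0802*r^3 + 4.5833*r^2 + 2.822*r + 0.5364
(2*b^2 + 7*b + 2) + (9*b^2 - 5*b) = 11*b^2 + 2*b + 2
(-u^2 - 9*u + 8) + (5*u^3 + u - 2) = 5*u^3 - u^2 - 8*u + 6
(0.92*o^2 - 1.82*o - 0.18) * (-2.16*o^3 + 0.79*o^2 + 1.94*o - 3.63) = -1.9872*o^5 + 4.658*o^4 + 0.7358*o^3 - 7.0126*o^2 + 6.2574*o + 0.6534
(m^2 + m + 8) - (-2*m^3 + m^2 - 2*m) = 2*m^3 + 3*m + 8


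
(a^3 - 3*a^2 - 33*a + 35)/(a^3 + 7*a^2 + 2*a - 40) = (a^2 - 8*a + 7)/(a^2 + 2*a - 8)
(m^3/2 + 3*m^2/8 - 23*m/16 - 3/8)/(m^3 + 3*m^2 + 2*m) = (8*m^2 - 10*m - 3)/(16*m*(m + 1))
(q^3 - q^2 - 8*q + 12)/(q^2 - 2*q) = q + 1 - 6/q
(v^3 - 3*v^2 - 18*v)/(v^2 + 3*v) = v - 6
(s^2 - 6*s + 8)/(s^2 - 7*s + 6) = (s^2 - 6*s + 8)/(s^2 - 7*s + 6)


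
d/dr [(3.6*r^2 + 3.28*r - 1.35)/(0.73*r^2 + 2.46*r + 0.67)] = (6.4616*r^2 + 6.795*r + 5.5186)/(0.5329*r^4 + 3.5916*r^3 + 7.0298*r^2 + 3.2964*r + 0.4489)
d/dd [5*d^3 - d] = 15*d^2 - 1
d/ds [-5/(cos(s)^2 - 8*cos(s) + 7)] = 10*(4 - cos(s))*sin(s)/(cos(s)^2 - 8*cos(s) + 7)^2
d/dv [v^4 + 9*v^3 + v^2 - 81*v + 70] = 4*v^3 + 27*v^2 + 2*v - 81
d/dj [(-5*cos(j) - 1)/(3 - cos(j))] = 16*sin(j)/(cos(j) - 3)^2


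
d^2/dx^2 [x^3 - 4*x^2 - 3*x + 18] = 6*x - 8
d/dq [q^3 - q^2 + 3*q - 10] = 3*q^2 - 2*q + 3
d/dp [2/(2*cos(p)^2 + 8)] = 4*sin(2*p)/(cos(2*p) + 9)^2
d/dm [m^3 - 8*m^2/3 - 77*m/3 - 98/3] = 3*m^2 - 16*m/3 - 77/3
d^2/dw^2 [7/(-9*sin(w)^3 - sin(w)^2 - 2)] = 7*(729*sin(w)^6 + 99*sin(w)^5 - 968*sin(w)^4 - 306*sin(w)^3 - 14*sin(w)^2 + 108*sin(w) + 4)/(9*sin(w)^3 + sin(w)^2 + 2)^3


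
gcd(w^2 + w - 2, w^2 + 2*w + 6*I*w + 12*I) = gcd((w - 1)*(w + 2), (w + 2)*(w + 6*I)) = w + 2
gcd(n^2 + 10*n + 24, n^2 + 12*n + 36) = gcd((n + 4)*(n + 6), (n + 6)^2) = n + 6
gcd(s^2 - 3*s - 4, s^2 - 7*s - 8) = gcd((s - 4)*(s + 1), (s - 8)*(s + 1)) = s + 1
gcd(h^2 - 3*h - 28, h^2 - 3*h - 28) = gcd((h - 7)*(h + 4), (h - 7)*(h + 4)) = h^2 - 3*h - 28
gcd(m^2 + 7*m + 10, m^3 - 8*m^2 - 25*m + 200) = m + 5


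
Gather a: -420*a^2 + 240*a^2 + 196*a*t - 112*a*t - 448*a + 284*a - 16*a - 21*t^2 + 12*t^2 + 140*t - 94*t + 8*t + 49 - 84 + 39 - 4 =-180*a^2 + a*(84*t - 180) - 9*t^2 + 54*t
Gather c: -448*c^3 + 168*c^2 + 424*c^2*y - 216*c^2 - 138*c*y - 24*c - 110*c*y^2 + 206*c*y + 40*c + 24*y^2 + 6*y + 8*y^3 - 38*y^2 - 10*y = -448*c^3 + c^2*(424*y - 48) + c*(-110*y^2 + 68*y + 16) + 8*y^3 - 14*y^2 - 4*y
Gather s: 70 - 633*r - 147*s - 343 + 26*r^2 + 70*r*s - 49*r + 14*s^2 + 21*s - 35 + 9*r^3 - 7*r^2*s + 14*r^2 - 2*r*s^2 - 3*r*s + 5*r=9*r^3 + 40*r^2 - 677*r + s^2*(14 - 2*r) + s*(-7*r^2 + 67*r - 126) - 308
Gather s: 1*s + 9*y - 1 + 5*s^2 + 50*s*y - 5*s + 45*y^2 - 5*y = 5*s^2 + s*(50*y - 4) + 45*y^2 + 4*y - 1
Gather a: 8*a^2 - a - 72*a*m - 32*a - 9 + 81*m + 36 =8*a^2 + a*(-72*m - 33) + 81*m + 27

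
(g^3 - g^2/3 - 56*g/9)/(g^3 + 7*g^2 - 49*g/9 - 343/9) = g*(3*g - 8)/(3*g^2 + 14*g - 49)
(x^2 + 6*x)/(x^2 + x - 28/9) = 9*x*(x + 6)/(9*x^2 + 9*x - 28)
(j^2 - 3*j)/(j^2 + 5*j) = (j - 3)/(j + 5)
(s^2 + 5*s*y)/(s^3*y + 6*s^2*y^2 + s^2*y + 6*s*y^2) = (s + 5*y)/(y*(s^2 + 6*s*y + s + 6*y))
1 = 1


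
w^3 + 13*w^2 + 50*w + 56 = (w + 2)*(w + 4)*(w + 7)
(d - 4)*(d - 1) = d^2 - 5*d + 4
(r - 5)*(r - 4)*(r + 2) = r^3 - 7*r^2 + 2*r + 40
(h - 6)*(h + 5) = h^2 - h - 30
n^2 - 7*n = n*(n - 7)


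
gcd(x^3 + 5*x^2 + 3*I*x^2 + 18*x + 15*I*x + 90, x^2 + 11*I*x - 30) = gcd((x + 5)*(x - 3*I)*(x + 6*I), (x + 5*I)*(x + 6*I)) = x + 6*I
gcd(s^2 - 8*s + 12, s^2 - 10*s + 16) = s - 2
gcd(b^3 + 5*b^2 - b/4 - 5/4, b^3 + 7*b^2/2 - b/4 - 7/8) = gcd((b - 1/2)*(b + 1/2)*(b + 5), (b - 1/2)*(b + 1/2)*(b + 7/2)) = b^2 - 1/4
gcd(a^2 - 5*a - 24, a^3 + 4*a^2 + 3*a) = a + 3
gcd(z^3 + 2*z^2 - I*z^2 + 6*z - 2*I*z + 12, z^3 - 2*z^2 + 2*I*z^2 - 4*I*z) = z + 2*I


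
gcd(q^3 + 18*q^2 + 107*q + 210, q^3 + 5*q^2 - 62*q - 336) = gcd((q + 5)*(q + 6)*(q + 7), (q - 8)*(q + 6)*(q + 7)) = q^2 + 13*q + 42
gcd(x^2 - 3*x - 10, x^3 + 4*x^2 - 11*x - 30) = x + 2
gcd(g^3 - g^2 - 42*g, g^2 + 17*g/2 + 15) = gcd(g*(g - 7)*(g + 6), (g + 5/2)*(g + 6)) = g + 6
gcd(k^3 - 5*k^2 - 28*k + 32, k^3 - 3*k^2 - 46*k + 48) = k^2 - 9*k + 8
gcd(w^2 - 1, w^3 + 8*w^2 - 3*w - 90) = 1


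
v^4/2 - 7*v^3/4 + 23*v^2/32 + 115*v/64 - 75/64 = (v/2 + 1/2)*(v - 5/2)*(v - 5/4)*(v - 3/4)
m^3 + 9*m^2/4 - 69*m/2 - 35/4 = (m - 5)*(m + 1/4)*(m + 7)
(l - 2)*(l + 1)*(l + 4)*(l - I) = l^4 + 3*l^3 - I*l^3 - 6*l^2 - 3*I*l^2 - 8*l + 6*I*l + 8*I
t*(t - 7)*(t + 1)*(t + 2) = t^4 - 4*t^3 - 19*t^2 - 14*t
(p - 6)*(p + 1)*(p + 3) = p^3 - 2*p^2 - 21*p - 18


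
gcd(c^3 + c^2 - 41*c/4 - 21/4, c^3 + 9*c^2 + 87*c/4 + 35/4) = c^2 + 4*c + 7/4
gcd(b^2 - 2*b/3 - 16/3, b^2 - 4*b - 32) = 1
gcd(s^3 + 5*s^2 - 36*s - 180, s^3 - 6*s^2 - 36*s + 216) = s^2 - 36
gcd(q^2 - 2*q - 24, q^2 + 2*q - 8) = q + 4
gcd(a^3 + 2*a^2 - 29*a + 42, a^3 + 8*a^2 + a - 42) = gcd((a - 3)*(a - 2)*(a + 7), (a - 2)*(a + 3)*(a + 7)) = a^2 + 5*a - 14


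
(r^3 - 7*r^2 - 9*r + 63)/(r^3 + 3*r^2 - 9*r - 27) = (r - 7)/(r + 3)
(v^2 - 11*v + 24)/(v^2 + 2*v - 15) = (v - 8)/(v + 5)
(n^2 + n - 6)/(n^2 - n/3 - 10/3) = 3*(n + 3)/(3*n + 5)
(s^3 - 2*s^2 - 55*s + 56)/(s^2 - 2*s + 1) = (s^2 - s - 56)/(s - 1)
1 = 1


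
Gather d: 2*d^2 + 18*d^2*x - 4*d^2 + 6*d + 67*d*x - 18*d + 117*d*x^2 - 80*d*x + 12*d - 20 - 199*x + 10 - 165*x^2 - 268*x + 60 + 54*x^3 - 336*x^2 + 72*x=d^2*(18*x - 2) + d*(117*x^2 - 13*x) + 54*x^3 - 501*x^2 - 395*x + 50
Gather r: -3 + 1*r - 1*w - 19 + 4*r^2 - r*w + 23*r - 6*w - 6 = 4*r^2 + r*(24 - w) - 7*w - 28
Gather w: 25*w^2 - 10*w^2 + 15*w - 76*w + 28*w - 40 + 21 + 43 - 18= 15*w^2 - 33*w + 6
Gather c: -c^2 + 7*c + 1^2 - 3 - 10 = -c^2 + 7*c - 12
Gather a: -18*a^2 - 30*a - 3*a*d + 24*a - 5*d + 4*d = -18*a^2 + a*(-3*d - 6) - d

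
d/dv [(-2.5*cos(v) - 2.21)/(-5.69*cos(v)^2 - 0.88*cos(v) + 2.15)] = (14.225*cos(v)^2 + 25.1498*cos(v) + 7.3198)*sin(v)/(32.3761*cos(v)^4 + 10.0144*cos(v)^3 - 23.6926*cos(v)^2 - 3.784*cos(v) + 4.6225)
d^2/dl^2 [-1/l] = -2/l^3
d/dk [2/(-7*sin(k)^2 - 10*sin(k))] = 4*(7*sin(k) + 5)*cos(k)/((7*sin(k) + 10)^2*sin(k)^2)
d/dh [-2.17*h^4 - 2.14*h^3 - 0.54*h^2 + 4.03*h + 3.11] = -8.68*h^3 - 6.42*h^2 - 1.08*h + 4.03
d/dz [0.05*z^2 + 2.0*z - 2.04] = 0.1*z + 2.0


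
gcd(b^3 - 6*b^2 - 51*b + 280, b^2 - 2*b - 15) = b - 5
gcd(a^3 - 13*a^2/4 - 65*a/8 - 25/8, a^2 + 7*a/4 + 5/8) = a^2 + 7*a/4 + 5/8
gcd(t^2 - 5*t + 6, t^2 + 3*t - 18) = t - 3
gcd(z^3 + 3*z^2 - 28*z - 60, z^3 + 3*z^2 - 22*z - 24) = z + 6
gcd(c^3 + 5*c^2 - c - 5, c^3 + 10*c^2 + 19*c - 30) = c^2 + 4*c - 5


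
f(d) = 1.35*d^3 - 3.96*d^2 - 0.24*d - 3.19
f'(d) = 4.05*d^2 - 7.92*d - 0.24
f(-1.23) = -11.40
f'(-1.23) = 15.63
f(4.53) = 39.96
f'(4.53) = 46.99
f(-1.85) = -24.85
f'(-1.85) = 28.27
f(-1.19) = -10.79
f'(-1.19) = 14.92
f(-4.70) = -229.70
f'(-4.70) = 126.45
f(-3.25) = -90.58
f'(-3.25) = 68.28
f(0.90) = -5.63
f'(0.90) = -4.09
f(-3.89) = -141.65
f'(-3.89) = 91.85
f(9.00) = 658.04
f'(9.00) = 256.53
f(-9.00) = -1305.94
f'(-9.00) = 399.09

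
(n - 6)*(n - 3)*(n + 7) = n^3 - 2*n^2 - 45*n + 126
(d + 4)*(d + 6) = d^2 + 10*d + 24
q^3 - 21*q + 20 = (q - 4)*(q - 1)*(q + 5)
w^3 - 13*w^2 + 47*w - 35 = (w - 7)*(w - 5)*(w - 1)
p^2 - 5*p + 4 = (p - 4)*(p - 1)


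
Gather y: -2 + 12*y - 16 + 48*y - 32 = 60*y - 50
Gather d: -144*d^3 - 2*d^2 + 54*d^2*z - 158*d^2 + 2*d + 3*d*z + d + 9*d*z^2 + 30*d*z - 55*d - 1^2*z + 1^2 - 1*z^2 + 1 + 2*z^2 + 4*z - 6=-144*d^3 + d^2*(54*z - 160) + d*(9*z^2 + 33*z - 52) + z^2 + 3*z - 4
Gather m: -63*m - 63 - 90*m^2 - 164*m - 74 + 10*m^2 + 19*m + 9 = -80*m^2 - 208*m - 128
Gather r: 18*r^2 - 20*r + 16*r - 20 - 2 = 18*r^2 - 4*r - 22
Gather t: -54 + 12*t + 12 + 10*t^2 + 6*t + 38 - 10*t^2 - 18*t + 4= 0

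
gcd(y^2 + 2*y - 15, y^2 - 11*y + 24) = y - 3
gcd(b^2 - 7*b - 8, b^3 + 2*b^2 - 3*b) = 1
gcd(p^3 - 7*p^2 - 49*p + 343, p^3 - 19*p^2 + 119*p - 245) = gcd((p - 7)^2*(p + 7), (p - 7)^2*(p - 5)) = p^2 - 14*p + 49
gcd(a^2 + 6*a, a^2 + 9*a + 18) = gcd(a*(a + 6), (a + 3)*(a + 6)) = a + 6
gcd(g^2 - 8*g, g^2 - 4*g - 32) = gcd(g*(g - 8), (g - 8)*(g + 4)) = g - 8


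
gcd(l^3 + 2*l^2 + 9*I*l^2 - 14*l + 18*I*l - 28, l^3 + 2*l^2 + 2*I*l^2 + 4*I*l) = l^2 + l*(2 + 2*I) + 4*I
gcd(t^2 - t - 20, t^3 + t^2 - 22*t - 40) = t^2 - t - 20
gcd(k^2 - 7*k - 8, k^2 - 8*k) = k - 8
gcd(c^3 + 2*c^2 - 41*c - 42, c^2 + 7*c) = c + 7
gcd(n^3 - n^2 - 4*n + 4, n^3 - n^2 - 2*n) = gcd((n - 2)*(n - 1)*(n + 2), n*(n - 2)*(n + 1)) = n - 2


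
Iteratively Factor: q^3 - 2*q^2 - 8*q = (q + 2)*(q^2 - 4*q) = (q - 4)*(q + 2)*(q)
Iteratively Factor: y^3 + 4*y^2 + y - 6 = (y - 1)*(y^2 + 5*y + 6) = (y - 1)*(y + 2)*(y + 3)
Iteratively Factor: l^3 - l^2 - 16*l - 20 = (l + 2)*(l^2 - 3*l - 10) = (l + 2)^2*(l - 5)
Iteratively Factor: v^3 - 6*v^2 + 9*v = (v - 3)*(v^2 - 3*v) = v*(v - 3)*(v - 3)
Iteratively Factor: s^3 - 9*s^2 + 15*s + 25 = (s - 5)*(s^2 - 4*s - 5) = (s - 5)*(s + 1)*(s - 5)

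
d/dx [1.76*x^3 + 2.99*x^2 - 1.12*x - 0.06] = 5.28*x^2 + 5.98*x - 1.12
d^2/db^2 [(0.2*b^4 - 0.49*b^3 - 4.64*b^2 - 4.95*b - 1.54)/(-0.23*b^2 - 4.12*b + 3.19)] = (-0.02116*b^6 - 1.13712*b^5 - 19.48884*b^4 + 51.14088*b^3 - 42.147468*b^2 + 60.4644480000001*b + 279.088876)/(0.012167*b^6 + 0.653844*b^5 + 11.206083*b^4 + 51.797464*b^3 - 155.423499*b^2 + 125.776596*b - 32.461759)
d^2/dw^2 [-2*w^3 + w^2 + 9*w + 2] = 2 - 12*w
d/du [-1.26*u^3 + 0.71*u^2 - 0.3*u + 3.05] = -3.78*u^2 + 1.42*u - 0.3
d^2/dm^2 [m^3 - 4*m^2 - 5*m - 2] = 6*m - 8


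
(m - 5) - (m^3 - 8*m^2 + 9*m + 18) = -m^3 + 8*m^2 - 8*m - 23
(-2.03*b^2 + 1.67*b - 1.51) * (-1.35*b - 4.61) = 2.7405*b^3 + 7.1038*b^2 - 5.6602*b + 6.9611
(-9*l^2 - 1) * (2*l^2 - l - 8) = -18*l^4 + 9*l^3 + 70*l^2 + l + 8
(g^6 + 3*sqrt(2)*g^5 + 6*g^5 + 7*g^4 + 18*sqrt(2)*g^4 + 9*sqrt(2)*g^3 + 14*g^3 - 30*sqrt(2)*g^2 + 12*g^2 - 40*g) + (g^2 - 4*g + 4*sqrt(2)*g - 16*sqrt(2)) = g^6 + 3*sqrt(2)*g^5 + 6*g^5 + 7*g^4 + 18*sqrt(2)*g^4 + 9*sqrt(2)*g^3 + 14*g^3 - 30*sqrt(2)*g^2 + 13*g^2 - 44*g + 4*sqrt(2)*g - 16*sqrt(2)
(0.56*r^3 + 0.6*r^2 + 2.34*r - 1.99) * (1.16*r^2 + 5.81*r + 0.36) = 0.6496*r^5 + 3.9496*r^4 + 6.402*r^3 + 11.503*r^2 - 10.7195*r - 0.7164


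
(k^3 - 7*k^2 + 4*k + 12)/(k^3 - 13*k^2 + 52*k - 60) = (k + 1)/(k - 5)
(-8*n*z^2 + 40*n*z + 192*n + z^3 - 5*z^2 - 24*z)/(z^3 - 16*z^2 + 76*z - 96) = (-8*n*z - 24*n + z^2 + 3*z)/(z^2 - 8*z + 12)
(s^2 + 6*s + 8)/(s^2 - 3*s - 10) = (s + 4)/(s - 5)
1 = 1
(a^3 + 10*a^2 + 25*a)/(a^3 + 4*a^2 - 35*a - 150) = a/(a - 6)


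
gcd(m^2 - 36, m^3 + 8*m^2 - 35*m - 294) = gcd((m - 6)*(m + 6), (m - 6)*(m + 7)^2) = m - 6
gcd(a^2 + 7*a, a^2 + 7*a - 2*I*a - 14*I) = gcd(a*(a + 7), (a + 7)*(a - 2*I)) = a + 7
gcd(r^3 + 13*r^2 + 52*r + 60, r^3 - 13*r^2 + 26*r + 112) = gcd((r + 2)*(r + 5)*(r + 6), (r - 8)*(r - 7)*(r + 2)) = r + 2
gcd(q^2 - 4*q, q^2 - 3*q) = q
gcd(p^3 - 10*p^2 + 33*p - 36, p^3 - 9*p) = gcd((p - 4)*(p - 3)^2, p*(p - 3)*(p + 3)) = p - 3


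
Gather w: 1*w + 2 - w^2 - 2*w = -w^2 - w + 2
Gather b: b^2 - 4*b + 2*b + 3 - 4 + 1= b^2 - 2*b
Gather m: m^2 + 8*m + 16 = m^2 + 8*m + 16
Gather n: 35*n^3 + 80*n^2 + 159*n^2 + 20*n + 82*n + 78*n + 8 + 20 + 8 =35*n^3 + 239*n^2 + 180*n + 36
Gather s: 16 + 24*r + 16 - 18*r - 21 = 6*r + 11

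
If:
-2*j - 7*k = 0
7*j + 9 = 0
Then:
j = -9/7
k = 18/49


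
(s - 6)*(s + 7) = s^2 + s - 42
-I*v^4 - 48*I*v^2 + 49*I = (v - 1)*(v - 7*I)*(v + 7*I)*(-I*v - I)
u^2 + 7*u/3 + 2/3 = (u + 1/3)*(u + 2)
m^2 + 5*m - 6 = (m - 1)*(m + 6)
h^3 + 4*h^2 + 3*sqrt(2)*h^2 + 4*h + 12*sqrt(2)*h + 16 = (h + 4)*(h + sqrt(2))*(h + 2*sqrt(2))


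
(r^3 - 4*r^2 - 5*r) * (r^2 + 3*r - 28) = r^5 - r^4 - 45*r^3 + 97*r^2 + 140*r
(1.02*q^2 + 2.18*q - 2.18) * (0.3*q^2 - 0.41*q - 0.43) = 0.306*q^4 + 0.2358*q^3 - 1.9864*q^2 - 0.0436*q + 0.9374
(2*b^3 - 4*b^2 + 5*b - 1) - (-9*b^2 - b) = 2*b^3 + 5*b^2 + 6*b - 1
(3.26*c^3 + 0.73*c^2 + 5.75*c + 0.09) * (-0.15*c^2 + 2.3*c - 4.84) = -0.489*c^5 + 7.3885*c^4 - 14.9619*c^3 + 9.6783*c^2 - 27.623*c - 0.4356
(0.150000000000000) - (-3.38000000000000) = 3.53000000000000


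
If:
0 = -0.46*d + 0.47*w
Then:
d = 1.02173913043478*w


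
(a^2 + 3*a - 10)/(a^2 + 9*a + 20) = (a - 2)/(a + 4)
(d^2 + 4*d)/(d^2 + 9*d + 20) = d/(d + 5)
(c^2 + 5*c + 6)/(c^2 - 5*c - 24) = (c + 2)/(c - 8)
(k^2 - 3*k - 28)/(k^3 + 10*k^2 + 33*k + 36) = (k - 7)/(k^2 + 6*k + 9)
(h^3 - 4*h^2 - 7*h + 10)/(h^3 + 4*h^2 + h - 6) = (h - 5)/(h + 3)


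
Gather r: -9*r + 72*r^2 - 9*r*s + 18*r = 72*r^2 + r*(9 - 9*s)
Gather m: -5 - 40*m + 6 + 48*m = 8*m + 1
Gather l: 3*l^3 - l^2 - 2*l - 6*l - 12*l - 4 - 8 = 3*l^3 - l^2 - 20*l - 12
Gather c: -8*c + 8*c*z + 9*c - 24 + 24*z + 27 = c*(8*z + 1) + 24*z + 3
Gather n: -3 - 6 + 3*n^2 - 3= 3*n^2 - 12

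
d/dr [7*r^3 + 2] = 21*r^2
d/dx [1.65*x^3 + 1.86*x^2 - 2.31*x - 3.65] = 4.95*x^2 + 3.72*x - 2.31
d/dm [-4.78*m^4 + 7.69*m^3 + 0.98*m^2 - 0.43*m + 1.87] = -19.12*m^3 + 23.07*m^2 + 1.96*m - 0.43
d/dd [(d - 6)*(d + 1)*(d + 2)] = 3*d^2 - 6*d - 16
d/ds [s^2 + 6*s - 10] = 2*s + 6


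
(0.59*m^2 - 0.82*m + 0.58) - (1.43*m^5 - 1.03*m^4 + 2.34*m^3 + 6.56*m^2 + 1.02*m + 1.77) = -1.43*m^5 + 1.03*m^4 - 2.34*m^3 - 5.97*m^2 - 1.84*m - 1.19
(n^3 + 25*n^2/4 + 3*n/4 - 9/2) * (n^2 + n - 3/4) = n^5 + 29*n^4/4 + 25*n^3/4 - 135*n^2/16 - 81*n/16 + 27/8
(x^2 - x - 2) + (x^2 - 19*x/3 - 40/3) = 2*x^2 - 22*x/3 - 46/3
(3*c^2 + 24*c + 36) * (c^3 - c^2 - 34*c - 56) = 3*c^5 + 21*c^4 - 90*c^3 - 1020*c^2 - 2568*c - 2016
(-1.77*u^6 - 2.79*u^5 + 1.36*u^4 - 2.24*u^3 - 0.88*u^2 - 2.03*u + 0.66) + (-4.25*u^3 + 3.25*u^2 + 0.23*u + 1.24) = -1.77*u^6 - 2.79*u^5 + 1.36*u^4 - 6.49*u^3 + 2.37*u^2 - 1.8*u + 1.9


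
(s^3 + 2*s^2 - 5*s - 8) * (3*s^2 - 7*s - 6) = 3*s^5 - s^4 - 35*s^3 - s^2 + 86*s + 48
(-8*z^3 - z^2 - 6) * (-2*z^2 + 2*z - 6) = 16*z^5 - 14*z^4 + 46*z^3 + 18*z^2 - 12*z + 36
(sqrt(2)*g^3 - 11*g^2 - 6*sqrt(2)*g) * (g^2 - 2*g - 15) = sqrt(2)*g^5 - 11*g^4 - 2*sqrt(2)*g^4 - 21*sqrt(2)*g^3 + 22*g^3 + 12*sqrt(2)*g^2 + 165*g^2 + 90*sqrt(2)*g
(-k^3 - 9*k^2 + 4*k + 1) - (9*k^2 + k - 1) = -k^3 - 18*k^2 + 3*k + 2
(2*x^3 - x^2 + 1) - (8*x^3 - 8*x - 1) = -6*x^3 - x^2 + 8*x + 2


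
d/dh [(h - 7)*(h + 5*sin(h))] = h + (h - 7)*(5*cos(h) + 1) + 5*sin(h)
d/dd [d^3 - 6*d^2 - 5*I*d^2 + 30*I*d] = 3*d^2 - 12*d - 10*I*d + 30*I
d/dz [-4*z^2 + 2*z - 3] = 2 - 8*z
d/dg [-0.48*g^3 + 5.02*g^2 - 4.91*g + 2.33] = -1.44*g^2 + 10.04*g - 4.91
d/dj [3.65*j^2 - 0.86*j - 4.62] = 7.3*j - 0.86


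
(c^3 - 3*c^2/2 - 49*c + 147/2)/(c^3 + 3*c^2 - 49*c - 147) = (c - 3/2)/(c + 3)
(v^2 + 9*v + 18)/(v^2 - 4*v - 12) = (v^2 + 9*v + 18)/(v^2 - 4*v - 12)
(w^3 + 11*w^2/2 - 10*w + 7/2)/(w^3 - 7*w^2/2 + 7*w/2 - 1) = (w + 7)/(w - 2)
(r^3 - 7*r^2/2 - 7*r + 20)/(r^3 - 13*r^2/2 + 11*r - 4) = (2*r + 5)/(2*r - 1)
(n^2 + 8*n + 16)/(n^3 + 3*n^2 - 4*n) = (n + 4)/(n*(n - 1))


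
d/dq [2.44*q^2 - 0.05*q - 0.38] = 4.88*q - 0.05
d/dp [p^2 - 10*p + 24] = 2*p - 10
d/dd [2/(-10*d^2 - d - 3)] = 2*(20*d + 1)/(10*d^2 + d + 3)^2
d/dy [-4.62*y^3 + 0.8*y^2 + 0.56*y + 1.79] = -13.86*y^2 + 1.6*y + 0.56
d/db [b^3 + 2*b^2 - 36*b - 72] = 3*b^2 + 4*b - 36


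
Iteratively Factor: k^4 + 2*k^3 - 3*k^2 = (k)*(k^3 + 2*k^2 - 3*k) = k*(k + 3)*(k^2 - k) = k*(k - 1)*(k + 3)*(k)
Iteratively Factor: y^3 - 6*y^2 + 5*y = (y)*(y^2 - 6*y + 5) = y*(y - 5)*(y - 1)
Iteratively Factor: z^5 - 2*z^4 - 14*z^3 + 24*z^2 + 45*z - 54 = (z + 2)*(z^4 - 4*z^3 - 6*z^2 + 36*z - 27) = (z + 2)*(z + 3)*(z^3 - 7*z^2 + 15*z - 9) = (z - 1)*(z + 2)*(z + 3)*(z^2 - 6*z + 9) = (z - 3)*(z - 1)*(z + 2)*(z + 3)*(z - 3)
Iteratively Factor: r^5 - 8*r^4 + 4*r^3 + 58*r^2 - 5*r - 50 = (r - 5)*(r^4 - 3*r^3 - 11*r^2 + 3*r + 10) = (r - 5)*(r + 1)*(r^3 - 4*r^2 - 7*r + 10) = (r - 5)*(r + 1)*(r + 2)*(r^2 - 6*r + 5) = (r - 5)^2*(r + 1)*(r + 2)*(r - 1)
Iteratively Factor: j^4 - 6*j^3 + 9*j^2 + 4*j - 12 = (j + 1)*(j^3 - 7*j^2 + 16*j - 12) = (j - 2)*(j + 1)*(j^2 - 5*j + 6) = (j - 3)*(j - 2)*(j + 1)*(j - 2)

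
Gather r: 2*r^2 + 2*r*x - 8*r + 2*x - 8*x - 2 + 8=2*r^2 + r*(2*x - 8) - 6*x + 6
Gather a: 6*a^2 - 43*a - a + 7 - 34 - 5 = 6*a^2 - 44*a - 32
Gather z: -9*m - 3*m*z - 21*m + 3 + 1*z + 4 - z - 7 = -3*m*z - 30*m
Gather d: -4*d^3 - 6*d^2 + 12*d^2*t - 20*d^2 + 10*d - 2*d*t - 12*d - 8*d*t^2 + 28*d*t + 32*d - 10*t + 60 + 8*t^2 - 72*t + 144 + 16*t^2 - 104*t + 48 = -4*d^3 + d^2*(12*t - 26) + d*(-8*t^2 + 26*t + 30) + 24*t^2 - 186*t + 252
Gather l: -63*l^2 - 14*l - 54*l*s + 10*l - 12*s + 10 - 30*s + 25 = -63*l^2 + l*(-54*s - 4) - 42*s + 35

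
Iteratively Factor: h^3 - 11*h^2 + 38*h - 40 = (h - 2)*(h^2 - 9*h + 20) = (h - 4)*(h - 2)*(h - 5)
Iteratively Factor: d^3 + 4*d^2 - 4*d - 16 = (d + 4)*(d^2 - 4) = (d - 2)*(d + 4)*(d + 2)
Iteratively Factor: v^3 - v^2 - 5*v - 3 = (v - 3)*(v^2 + 2*v + 1) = (v - 3)*(v + 1)*(v + 1)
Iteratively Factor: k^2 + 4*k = (k + 4)*(k)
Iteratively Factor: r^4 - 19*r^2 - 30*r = (r + 3)*(r^3 - 3*r^2 - 10*r) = (r + 2)*(r + 3)*(r^2 - 5*r) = r*(r + 2)*(r + 3)*(r - 5)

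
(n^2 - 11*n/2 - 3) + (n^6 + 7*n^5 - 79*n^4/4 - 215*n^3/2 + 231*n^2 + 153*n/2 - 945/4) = n^6 + 7*n^5 - 79*n^4/4 - 215*n^3/2 + 232*n^2 + 71*n - 957/4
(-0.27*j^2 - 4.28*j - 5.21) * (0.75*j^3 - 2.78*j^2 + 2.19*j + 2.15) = -0.2025*j^5 - 2.4594*j^4 + 7.3996*j^3 + 4.5301*j^2 - 20.6119*j - 11.2015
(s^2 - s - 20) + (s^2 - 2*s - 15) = 2*s^2 - 3*s - 35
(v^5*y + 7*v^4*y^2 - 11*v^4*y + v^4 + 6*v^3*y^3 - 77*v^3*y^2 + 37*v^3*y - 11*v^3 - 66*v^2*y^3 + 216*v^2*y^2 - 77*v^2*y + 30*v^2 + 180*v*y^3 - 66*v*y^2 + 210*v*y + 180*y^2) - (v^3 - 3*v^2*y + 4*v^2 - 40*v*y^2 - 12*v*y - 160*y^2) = v^5*y + 7*v^4*y^2 - 11*v^4*y + v^4 + 6*v^3*y^3 - 77*v^3*y^2 + 37*v^3*y - 12*v^3 - 66*v^2*y^3 + 216*v^2*y^2 - 74*v^2*y + 26*v^2 + 180*v*y^3 - 26*v*y^2 + 222*v*y + 340*y^2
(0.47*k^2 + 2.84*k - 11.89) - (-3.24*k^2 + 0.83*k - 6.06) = 3.71*k^2 + 2.01*k - 5.83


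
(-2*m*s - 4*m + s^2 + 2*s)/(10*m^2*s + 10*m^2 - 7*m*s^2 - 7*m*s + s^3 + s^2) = (s + 2)/(-5*m*s - 5*m + s^2 + s)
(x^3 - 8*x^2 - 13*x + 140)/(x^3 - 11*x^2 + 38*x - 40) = (x^2 - 3*x - 28)/(x^2 - 6*x + 8)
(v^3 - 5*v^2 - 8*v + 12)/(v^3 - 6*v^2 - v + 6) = (v + 2)/(v + 1)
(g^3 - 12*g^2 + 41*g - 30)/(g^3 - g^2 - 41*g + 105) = (g^2 - 7*g + 6)/(g^2 + 4*g - 21)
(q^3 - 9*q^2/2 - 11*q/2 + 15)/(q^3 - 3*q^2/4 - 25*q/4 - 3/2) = 2*(2*q^2 - 13*q + 15)/(4*q^2 - 11*q - 3)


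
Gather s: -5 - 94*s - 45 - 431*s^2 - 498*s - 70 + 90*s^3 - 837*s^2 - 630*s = 90*s^3 - 1268*s^2 - 1222*s - 120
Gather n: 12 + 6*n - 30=6*n - 18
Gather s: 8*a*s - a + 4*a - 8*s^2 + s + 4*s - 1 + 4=3*a - 8*s^2 + s*(8*a + 5) + 3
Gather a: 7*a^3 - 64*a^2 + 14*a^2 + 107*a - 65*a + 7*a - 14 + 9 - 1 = 7*a^3 - 50*a^2 + 49*a - 6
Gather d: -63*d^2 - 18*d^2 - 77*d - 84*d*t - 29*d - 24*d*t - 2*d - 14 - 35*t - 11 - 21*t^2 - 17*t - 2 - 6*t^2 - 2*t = -81*d^2 + d*(-108*t - 108) - 27*t^2 - 54*t - 27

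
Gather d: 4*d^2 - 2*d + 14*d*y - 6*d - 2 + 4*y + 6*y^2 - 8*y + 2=4*d^2 + d*(14*y - 8) + 6*y^2 - 4*y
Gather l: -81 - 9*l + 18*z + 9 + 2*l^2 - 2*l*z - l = 2*l^2 + l*(-2*z - 10) + 18*z - 72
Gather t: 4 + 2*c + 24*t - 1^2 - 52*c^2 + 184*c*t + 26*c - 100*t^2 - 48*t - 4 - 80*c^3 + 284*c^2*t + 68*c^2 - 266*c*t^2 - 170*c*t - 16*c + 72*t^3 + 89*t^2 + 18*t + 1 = -80*c^3 + 16*c^2 + 12*c + 72*t^3 + t^2*(-266*c - 11) + t*(284*c^2 + 14*c - 6)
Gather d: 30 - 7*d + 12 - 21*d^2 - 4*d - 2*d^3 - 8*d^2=-2*d^3 - 29*d^2 - 11*d + 42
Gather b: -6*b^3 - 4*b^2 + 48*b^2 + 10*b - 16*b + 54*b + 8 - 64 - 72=-6*b^3 + 44*b^2 + 48*b - 128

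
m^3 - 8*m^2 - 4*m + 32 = (m - 8)*(m - 2)*(m + 2)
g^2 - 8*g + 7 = (g - 7)*(g - 1)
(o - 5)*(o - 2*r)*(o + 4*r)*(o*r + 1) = o^4*r + 2*o^3*r^2 - 5*o^3*r + o^3 - 8*o^2*r^3 - 10*o^2*r^2 + 2*o^2*r - 5*o^2 + 40*o*r^3 - 8*o*r^2 - 10*o*r + 40*r^2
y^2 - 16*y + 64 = (y - 8)^2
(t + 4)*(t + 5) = t^2 + 9*t + 20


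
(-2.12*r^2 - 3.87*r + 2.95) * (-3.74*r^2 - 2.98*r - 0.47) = 7.9288*r^4 + 20.7914*r^3 + 1.496*r^2 - 6.9721*r - 1.3865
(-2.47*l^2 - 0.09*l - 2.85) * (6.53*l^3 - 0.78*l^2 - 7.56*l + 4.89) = -16.1291*l^5 + 1.3389*l^4 + 0.132899999999999*l^3 - 9.1749*l^2 + 21.1059*l - 13.9365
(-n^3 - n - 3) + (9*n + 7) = -n^3 + 8*n + 4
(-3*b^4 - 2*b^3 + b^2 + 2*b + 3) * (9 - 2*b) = 6*b^5 - 23*b^4 - 20*b^3 + 5*b^2 + 12*b + 27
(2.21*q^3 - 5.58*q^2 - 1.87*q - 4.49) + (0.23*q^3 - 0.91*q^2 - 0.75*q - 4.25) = 2.44*q^3 - 6.49*q^2 - 2.62*q - 8.74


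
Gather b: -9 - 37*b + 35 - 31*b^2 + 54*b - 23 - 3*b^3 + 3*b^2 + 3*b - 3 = -3*b^3 - 28*b^2 + 20*b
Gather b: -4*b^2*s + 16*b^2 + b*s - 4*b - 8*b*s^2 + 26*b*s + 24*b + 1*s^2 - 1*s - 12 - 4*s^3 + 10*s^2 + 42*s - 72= b^2*(16 - 4*s) + b*(-8*s^2 + 27*s + 20) - 4*s^3 + 11*s^2 + 41*s - 84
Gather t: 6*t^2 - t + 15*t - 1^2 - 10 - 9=6*t^2 + 14*t - 20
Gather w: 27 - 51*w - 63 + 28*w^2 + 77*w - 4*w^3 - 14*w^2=-4*w^3 + 14*w^2 + 26*w - 36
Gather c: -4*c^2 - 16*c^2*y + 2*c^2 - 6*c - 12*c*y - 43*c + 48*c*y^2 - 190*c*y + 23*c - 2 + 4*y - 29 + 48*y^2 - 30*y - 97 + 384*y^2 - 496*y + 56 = c^2*(-16*y - 2) + c*(48*y^2 - 202*y - 26) + 432*y^2 - 522*y - 72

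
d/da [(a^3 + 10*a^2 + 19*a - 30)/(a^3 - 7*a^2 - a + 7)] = (-17*a^2 - 74*a + 103)/(a^4 - 12*a^3 + 22*a^2 + 84*a + 49)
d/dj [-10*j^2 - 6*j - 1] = -20*j - 6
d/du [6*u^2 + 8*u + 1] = 12*u + 8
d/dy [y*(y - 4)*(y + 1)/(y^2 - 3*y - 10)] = (y^4 - 6*y^3 - 17*y^2 + 60*y + 40)/(y^4 - 6*y^3 - 11*y^2 + 60*y + 100)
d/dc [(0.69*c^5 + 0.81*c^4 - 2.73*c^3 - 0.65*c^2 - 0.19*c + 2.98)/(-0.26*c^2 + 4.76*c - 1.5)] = (-0.5382*c^6 + 12.7164*c^5 + 7.1016*c^4 - 30.8496*c^3 + 9.1416*c^2 + 3.4996*c - 13.8998)/(0.0676*c^4 - 2.4752*c^3 + 23.4376*c^2 - 14.28*c + 2.25)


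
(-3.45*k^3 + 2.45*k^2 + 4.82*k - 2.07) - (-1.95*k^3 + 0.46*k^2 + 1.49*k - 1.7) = -1.5*k^3 + 1.99*k^2 + 3.33*k - 0.37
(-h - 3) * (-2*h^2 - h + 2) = 2*h^3 + 7*h^2 + h - 6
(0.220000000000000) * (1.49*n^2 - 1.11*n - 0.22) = 0.3278*n^2 - 0.2442*n - 0.0484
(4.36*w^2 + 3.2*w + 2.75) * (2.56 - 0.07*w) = -0.3052*w^3 + 10.9376*w^2 + 7.9995*w + 7.04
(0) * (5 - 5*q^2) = 0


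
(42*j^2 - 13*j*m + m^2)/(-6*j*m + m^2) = (-7*j + m)/m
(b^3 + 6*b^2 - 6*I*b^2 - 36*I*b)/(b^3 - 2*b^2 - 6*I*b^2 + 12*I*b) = (b + 6)/(b - 2)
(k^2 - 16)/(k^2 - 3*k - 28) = (k - 4)/(k - 7)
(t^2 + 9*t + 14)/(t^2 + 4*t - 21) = (t + 2)/(t - 3)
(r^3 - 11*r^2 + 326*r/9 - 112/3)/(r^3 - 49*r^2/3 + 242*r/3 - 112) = (r - 8/3)/(r - 8)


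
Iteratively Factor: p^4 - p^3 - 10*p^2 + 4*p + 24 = (p - 3)*(p^3 + 2*p^2 - 4*p - 8) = (p - 3)*(p - 2)*(p^2 + 4*p + 4) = (p - 3)*(p - 2)*(p + 2)*(p + 2)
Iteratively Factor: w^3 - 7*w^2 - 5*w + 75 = (w - 5)*(w^2 - 2*w - 15) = (w - 5)^2*(w + 3)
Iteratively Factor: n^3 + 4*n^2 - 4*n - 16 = (n - 2)*(n^2 + 6*n + 8) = (n - 2)*(n + 4)*(n + 2)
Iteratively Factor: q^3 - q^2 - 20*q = (q + 4)*(q^2 - 5*q) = (q - 5)*(q + 4)*(q)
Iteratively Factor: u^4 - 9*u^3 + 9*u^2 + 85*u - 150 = (u - 5)*(u^3 - 4*u^2 - 11*u + 30) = (u - 5)*(u - 2)*(u^2 - 2*u - 15) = (u - 5)*(u - 2)*(u + 3)*(u - 5)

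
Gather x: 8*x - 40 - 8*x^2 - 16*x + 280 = -8*x^2 - 8*x + 240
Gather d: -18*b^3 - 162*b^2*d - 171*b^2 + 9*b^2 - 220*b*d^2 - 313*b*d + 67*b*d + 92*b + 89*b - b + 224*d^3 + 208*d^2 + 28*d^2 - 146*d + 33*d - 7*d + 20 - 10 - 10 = -18*b^3 - 162*b^2 + 180*b + 224*d^3 + d^2*(236 - 220*b) + d*(-162*b^2 - 246*b - 120)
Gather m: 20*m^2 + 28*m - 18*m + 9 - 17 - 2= 20*m^2 + 10*m - 10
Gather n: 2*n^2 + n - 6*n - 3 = 2*n^2 - 5*n - 3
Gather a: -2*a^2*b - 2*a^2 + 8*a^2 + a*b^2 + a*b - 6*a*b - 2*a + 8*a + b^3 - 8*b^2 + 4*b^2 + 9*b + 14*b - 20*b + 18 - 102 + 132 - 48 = a^2*(6 - 2*b) + a*(b^2 - 5*b + 6) + b^3 - 4*b^2 + 3*b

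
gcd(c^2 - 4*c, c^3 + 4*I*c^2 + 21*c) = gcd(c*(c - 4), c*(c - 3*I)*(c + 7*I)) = c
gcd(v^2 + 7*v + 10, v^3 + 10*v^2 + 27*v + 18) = 1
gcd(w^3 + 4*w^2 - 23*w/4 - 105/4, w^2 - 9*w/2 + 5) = w - 5/2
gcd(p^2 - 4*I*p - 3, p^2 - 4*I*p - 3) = p^2 - 4*I*p - 3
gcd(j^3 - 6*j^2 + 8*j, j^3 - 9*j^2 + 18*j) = j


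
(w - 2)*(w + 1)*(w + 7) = w^3 + 6*w^2 - 9*w - 14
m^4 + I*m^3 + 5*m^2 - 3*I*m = m*(m - I)^2*(m + 3*I)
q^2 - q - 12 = (q - 4)*(q + 3)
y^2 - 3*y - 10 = (y - 5)*(y + 2)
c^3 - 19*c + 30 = (c - 3)*(c - 2)*(c + 5)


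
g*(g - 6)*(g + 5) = g^3 - g^2 - 30*g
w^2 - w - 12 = (w - 4)*(w + 3)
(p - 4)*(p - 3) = p^2 - 7*p + 12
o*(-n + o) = -n*o + o^2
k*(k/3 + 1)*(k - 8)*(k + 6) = k^4/3 + k^3/3 - 18*k^2 - 48*k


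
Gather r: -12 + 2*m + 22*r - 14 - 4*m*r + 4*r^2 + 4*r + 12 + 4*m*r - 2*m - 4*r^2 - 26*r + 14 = 0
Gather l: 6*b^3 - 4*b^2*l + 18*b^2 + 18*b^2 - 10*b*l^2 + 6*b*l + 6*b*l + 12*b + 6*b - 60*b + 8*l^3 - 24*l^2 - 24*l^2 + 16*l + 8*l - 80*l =6*b^3 + 36*b^2 - 42*b + 8*l^3 + l^2*(-10*b - 48) + l*(-4*b^2 + 12*b - 56)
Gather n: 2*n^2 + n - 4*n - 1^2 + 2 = 2*n^2 - 3*n + 1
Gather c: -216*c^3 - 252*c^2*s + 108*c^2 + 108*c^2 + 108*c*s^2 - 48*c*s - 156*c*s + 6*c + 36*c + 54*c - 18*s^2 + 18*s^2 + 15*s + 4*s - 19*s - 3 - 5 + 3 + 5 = -216*c^3 + c^2*(216 - 252*s) + c*(108*s^2 - 204*s + 96)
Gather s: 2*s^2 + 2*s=2*s^2 + 2*s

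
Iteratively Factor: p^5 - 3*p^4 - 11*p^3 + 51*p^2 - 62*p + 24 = (p - 3)*(p^4 - 11*p^2 + 18*p - 8) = (p - 3)*(p + 4)*(p^3 - 4*p^2 + 5*p - 2) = (p - 3)*(p - 2)*(p + 4)*(p^2 - 2*p + 1) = (p - 3)*(p - 2)*(p - 1)*(p + 4)*(p - 1)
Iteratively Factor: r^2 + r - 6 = (r - 2)*(r + 3)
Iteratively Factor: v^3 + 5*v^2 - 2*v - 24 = (v + 4)*(v^2 + v - 6) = (v - 2)*(v + 4)*(v + 3)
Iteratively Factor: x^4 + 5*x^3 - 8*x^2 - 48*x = (x - 3)*(x^3 + 8*x^2 + 16*x) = x*(x - 3)*(x^2 + 8*x + 16) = x*(x - 3)*(x + 4)*(x + 4)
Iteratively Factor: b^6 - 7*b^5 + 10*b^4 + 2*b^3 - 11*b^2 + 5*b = (b + 1)*(b^5 - 8*b^4 + 18*b^3 - 16*b^2 + 5*b) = (b - 1)*(b + 1)*(b^4 - 7*b^3 + 11*b^2 - 5*b) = (b - 1)^2*(b + 1)*(b^3 - 6*b^2 + 5*b) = b*(b - 1)^2*(b + 1)*(b^2 - 6*b + 5) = b*(b - 5)*(b - 1)^2*(b + 1)*(b - 1)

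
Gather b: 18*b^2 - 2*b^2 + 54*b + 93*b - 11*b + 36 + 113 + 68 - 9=16*b^2 + 136*b + 208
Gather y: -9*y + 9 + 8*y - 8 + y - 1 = 0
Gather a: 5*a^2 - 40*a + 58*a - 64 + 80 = 5*a^2 + 18*a + 16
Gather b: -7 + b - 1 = b - 8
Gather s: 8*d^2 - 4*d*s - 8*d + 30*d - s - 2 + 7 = 8*d^2 + 22*d + s*(-4*d - 1) + 5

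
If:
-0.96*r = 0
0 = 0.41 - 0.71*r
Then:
No Solution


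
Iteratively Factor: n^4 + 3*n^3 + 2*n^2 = (n)*(n^3 + 3*n^2 + 2*n) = n^2*(n^2 + 3*n + 2) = n^2*(n + 2)*(n + 1)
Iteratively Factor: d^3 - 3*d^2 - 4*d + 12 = (d - 3)*(d^2 - 4) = (d - 3)*(d + 2)*(d - 2)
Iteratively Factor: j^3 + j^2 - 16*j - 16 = (j + 1)*(j^2 - 16) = (j + 1)*(j + 4)*(j - 4)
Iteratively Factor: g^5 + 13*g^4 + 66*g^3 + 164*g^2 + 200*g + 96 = (g + 3)*(g^4 + 10*g^3 + 36*g^2 + 56*g + 32) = (g + 2)*(g + 3)*(g^3 + 8*g^2 + 20*g + 16) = (g + 2)*(g + 3)*(g + 4)*(g^2 + 4*g + 4) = (g + 2)^2*(g + 3)*(g + 4)*(g + 2)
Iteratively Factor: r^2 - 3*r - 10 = (r - 5)*(r + 2)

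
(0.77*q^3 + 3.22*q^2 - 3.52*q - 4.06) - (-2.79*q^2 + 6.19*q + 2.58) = 0.77*q^3 + 6.01*q^2 - 9.71*q - 6.64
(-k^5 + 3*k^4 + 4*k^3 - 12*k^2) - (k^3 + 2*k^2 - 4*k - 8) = -k^5 + 3*k^4 + 3*k^3 - 14*k^2 + 4*k + 8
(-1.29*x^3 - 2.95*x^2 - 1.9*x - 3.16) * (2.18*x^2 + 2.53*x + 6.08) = -2.8122*x^5 - 9.6947*x^4 - 19.4487*x^3 - 29.6318*x^2 - 19.5468*x - 19.2128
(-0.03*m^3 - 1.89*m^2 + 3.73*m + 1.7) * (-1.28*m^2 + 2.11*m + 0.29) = 0.0384*m^5 + 2.3559*m^4 - 8.771*m^3 + 5.1462*m^2 + 4.6687*m + 0.493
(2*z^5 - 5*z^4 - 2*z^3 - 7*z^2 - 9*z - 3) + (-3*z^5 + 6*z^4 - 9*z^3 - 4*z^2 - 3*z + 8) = -z^5 + z^4 - 11*z^3 - 11*z^2 - 12*z + 5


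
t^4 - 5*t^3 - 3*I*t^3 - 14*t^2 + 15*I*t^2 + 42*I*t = t*(t - 7)*(t + 2)*(t - 3*I)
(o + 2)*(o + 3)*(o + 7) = o^3 + 12*o^2 + 41*o + 42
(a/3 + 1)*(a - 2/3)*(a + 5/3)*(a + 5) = a^4/3 + 3*a^3 + 197*a^2/27 + 55*a/27 - 50/9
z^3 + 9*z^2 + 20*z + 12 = (z + 1)*(z + 2)*(z + 6)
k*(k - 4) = k^2 - 4*k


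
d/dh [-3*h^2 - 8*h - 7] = -6*h - 8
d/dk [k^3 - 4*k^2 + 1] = k*(3*k - 8)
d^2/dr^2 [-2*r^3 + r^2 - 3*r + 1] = 2 - 12*r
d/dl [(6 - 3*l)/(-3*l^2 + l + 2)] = 3*(3*l^2 - l - (l - 2)*(6*l - 1) - 2)/(-3*l^2 + l + 2)^2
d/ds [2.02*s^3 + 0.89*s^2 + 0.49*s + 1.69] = 6.06*s^2 + 1.78*s + 0.49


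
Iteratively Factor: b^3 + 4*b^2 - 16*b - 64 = (b + 4)*(b^2 - 16) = (b + 4)^2*(b - 4)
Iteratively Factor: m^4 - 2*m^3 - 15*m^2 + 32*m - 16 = (m - 1)*(m^3 - m^2 - 16*m + 16) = (m - 4)*(m - 1)*(m^2 + 3*m - 4) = (m - 4)*(m - 1)^2*(m + 4)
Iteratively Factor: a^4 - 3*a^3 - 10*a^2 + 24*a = (a + 3)*(a^3 - 6*a^2 + 8*a) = (a - 4)*(a + 3)*(a^2 - 2*a) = (a - 4)*(a - 2)*(a + 3)*(a)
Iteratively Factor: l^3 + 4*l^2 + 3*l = (l + 3)*(l^2 + l) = (l + 1)*(l + 3)*(l)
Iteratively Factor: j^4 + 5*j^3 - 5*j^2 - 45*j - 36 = (j + 4)*(j^3 + j^2 - 9*j - 9) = (j + 3)*(j + 4)*(j^2 - 2*j - 3) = (j + 1)*(j + 3)*(j + 4)*(j - 3)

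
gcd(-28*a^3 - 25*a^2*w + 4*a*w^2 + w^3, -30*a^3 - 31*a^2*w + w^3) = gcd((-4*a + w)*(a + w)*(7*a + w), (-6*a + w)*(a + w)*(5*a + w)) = a + w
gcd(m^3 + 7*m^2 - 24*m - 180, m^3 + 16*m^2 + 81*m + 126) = m + 6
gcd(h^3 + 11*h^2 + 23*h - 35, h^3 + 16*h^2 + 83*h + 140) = h^2 + 12*h + 35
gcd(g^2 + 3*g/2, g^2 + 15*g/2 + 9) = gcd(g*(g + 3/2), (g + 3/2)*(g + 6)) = g + 3/2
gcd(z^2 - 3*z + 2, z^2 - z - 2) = z - 2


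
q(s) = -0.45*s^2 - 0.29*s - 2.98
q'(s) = -0.9*s - 0.29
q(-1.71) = -3.80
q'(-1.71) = 1.25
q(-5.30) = -14.08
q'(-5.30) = 4.48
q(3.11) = -8.23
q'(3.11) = -3.09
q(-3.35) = -7.06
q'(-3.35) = 2.72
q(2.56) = -6.67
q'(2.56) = -2.59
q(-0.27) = -2.93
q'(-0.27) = -0.05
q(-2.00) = -4.20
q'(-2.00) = 1.51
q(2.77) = -7.24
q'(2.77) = -2.78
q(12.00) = -71.26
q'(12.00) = -11.09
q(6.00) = -20.92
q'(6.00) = -5.69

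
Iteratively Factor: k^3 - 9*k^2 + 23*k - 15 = (k - 1)*(k^2 - 8*k + 15) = (k - 3)*(k - 1)*(k - 5)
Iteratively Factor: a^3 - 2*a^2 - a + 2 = (a - 1)*(a^2 - a - 2) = (a - 1)*(a + 1)*(a - 2)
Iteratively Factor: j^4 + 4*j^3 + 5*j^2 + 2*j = (j + 1)*(j^3 + 3*j^2 + 2*j) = (j + 1)^2*(j^2 + 2*j) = (j + 1)^2*(j + 2)*(j)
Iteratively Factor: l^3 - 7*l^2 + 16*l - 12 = (l - 2)*(l^2 - 5*l + 6) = (l - 2)^2*(l - 3)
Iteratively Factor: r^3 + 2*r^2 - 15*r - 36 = (r + 3)*(r^2 - r - 12) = (r + 3)^2*(r - 4)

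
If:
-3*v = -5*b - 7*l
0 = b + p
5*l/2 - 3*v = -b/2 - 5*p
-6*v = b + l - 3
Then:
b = -9/62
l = 19/62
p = 9/62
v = 44/93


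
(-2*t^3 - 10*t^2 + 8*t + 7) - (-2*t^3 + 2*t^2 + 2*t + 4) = -12*t^2 + 6*t + 3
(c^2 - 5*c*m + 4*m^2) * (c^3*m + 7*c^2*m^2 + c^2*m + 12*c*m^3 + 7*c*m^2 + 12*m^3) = c^5*m + 2*c^4*m^2 + c^4*m - 19*c^3*m^3 + 2*c^3*m^2 - 32*c^2*m^4 - 19*c^2*m^3 + 48*c*m^5 - 32*c*m^4 + 48*m^5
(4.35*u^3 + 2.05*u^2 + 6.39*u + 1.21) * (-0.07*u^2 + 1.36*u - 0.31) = -0.3045*u^5 + 5.7725*u^4 + 0.9922*u^3 + 7.9702*u^2 - 0.3353*u - 0.3751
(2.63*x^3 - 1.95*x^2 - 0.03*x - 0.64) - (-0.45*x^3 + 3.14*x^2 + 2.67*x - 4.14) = 3.08*x^3 - 5.09*x^2 - 2.7*x + 3.5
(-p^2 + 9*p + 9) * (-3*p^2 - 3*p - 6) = 3*p^4 - 24*p^3 - 48*p^2 - 81*p - 54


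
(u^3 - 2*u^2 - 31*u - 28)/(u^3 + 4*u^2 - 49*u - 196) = (u + 1)/(u + 7)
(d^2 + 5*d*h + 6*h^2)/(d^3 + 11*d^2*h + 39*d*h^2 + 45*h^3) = (d + 2*h)/(d^2 + 8*d*h + 15*h^2)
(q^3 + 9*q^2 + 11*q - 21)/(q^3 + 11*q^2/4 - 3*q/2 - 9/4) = 4*(q + 7)/(4*q + 3)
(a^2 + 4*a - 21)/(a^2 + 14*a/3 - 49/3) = 3*(a - 3)/(3*a - 7)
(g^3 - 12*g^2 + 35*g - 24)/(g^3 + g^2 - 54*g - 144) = (g^2 - 4*g + 3)/(g^2 + 9*g + 18)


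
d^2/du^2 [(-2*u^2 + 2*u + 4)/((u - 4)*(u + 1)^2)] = 4*(-u^3 + 6*u^2 - 30*u + 38)/(u^6 - 9*u^5 + 15*u^4 + 45*u^3 - 60*u^2 - 144*u - 64)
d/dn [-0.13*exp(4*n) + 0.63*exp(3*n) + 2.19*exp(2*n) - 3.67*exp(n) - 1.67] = (-0.52*exp(3*n) + 1.89*exp(2*n) + 4.38*exp(n) - 3.67)*exp(n)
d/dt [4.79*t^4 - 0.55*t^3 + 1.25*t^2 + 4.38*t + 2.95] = 19.16*t^3 - 1.65*t^2 + 2.5*t + 4.38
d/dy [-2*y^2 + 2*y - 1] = 2 - 4*y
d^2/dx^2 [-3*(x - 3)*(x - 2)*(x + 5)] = -18*x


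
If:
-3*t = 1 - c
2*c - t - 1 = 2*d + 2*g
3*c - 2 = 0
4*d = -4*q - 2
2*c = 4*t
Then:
No Solution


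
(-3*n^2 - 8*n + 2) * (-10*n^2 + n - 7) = 30*n^4 + 77*n^3 - 7*n^2 + 58*n - 14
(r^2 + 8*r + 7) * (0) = 0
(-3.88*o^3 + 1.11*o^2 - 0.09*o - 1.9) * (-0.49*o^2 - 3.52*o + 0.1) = 1.9012*o^5 + 13.1137*o^4 - 4.2511*o^3 + 1.3588*o^2 + 6.679*o - 0.19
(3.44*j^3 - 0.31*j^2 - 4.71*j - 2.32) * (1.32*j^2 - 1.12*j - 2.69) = 4.5408*j^5 - 4.262*j^4 - 15.1236*j^3 + 3.0467*j^2 + 15.2683*j + 6.2408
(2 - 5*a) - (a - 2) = 4 - 6*a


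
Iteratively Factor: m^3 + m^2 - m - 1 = (m + 1)*(m^2 - 1) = (m + 1)^2*(m - 1)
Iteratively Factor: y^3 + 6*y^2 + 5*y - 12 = (y - 1)*(y^2 + 7*y + 12) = (y - 1)*(y + 3)*(y + 4)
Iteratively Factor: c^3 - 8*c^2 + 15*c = (c - 3)*(c^2 - 5*c) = (c - 5)*(c - 3)*(c)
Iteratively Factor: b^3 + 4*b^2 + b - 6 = (b + 2)*(b^2 + 2*b - 3) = (b - 1)*(b + 2)*(b + 3)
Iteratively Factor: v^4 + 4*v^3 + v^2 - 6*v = (v)*(v^3 + 4*v^2 + v - 6) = v*(v - 1)*(v^2 + 5*v + 6) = v*(v - 1)*(v + 2)*(v + 3)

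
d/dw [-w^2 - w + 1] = -2*w - 1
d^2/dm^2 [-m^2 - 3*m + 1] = -2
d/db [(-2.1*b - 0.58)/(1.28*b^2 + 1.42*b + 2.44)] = (2.688*b^2 + 1.4848*b - 4.3004)/(1.6384*b^4 + 3.6352*b^3 + 8.2628*b^2 + 6.9296*b + 5.9536)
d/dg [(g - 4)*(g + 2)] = 2*g - 2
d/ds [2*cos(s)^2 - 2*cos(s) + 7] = 2*sin(s) - 2*sin(2*s)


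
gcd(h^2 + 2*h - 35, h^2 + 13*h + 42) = h + 7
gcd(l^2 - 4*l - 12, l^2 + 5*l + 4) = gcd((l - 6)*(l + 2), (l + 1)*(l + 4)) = 1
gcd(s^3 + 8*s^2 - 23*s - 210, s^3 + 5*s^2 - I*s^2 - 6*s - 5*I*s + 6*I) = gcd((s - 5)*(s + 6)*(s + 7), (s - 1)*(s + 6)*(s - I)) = s + 6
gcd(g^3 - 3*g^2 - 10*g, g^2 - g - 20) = g - 5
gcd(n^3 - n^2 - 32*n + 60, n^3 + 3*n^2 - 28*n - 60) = n^2 + n - 30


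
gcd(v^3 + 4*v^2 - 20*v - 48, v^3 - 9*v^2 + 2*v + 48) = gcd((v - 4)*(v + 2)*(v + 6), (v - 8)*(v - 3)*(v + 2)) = v + 2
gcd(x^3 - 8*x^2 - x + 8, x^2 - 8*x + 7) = x - 1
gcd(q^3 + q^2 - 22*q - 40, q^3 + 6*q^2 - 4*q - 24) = q + 2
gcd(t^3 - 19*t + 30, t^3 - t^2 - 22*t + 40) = t^2 + 3*t - 10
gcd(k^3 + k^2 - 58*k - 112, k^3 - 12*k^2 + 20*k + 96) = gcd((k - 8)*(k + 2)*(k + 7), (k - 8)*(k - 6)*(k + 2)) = k^2 - 6*k - 16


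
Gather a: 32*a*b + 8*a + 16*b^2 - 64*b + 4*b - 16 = a*(32*b + 8) + 16*b^2 - 60*b - 16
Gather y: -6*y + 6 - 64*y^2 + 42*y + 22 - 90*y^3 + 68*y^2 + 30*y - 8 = -90*y^3 + 4*y^2 + 66*y + 20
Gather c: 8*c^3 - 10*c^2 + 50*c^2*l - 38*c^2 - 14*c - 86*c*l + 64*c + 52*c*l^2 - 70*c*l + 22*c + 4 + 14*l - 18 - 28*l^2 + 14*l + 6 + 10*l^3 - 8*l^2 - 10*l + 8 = 8*c^3 + c^2*(50*l - 48) + c*(52*l^2 - 156*l + 72) + 10*l^3 - 36*l^2 + 18*l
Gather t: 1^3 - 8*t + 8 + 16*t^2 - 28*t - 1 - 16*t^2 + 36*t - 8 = 0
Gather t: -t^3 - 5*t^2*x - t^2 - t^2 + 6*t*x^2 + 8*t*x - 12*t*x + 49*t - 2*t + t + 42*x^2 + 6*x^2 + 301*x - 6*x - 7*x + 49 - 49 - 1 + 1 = -t^3 + t^2*(-5*x - 2) + t*(6*x^2 - 4*x + 48) + 48*x^2 + 288*x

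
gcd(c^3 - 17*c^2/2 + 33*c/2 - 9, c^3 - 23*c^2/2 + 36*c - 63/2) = c - 3/2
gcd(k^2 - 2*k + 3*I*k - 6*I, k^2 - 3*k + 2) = k - 2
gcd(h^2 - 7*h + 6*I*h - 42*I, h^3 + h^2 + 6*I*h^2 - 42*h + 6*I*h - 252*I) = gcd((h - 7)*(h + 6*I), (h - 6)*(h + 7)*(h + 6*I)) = h + 6*I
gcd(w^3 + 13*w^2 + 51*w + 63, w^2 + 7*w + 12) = w + 3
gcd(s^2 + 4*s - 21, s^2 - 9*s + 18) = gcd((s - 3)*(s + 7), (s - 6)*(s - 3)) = s - 3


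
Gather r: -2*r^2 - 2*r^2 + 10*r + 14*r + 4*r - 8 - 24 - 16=-4*r^2 + 28*r - 48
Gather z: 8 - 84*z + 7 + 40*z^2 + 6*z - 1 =40*z^2 - 78*z + 14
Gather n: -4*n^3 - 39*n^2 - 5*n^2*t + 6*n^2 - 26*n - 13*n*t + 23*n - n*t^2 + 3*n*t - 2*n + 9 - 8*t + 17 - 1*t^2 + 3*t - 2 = -4*n^3 + n^2*(-5*t - 33) + n*(-t^2 - 10*t - 5) - t^2 - 5*t + 24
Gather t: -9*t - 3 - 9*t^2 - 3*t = -9*t^2 - 12*t - 3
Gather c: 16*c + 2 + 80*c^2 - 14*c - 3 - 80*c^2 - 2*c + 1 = 0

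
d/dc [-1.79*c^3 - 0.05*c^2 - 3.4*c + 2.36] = -5.37*c^2 - 0.1*c - 3.4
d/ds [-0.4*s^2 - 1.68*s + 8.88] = -0.8*s - 1.68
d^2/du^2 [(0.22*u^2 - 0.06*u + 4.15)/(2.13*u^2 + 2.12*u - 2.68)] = (-1.77635683940025e-15*u^4 - 2.531292*u^3 + 120.503898*u^2 + 110.383416*u + 87.161704)/(9.663597*u^6 + 28.854684*u^5 - 7.75745999999999*u^4 - 63.08272*u^3 + 9.76056*u^2 + 45.680064*u - 19.248832)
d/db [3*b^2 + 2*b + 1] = 6*b + 2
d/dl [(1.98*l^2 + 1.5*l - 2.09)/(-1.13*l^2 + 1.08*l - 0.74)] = (3.8334*l^2 - 7.6538*l + 1.1472)/(1.2769*l^4 - 2.4408*l^3 + 2.8388*l^2 - 1.5984*l + 0.5476)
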